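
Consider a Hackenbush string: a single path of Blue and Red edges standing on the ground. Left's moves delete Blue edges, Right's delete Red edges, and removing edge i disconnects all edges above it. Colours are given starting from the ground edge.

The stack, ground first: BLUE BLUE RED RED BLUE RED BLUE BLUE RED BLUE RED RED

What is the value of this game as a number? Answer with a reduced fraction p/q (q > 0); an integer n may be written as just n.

Recurse on prefixes of the 12-edge string BLUE BLUE RED RED BLUE RED BLUE BLUE RED BLUE RED RED:
v(B) = { 0 | (no moves) } = 1
v(BB) = { 0 1 | (no moves) } = 2
v(BBR) = { 0 1 | 2 } = 3/2
v(BBRR) = { 0 1 | 3/2 2 } = 5/4
v(BBRRB) = { 0 1 5/4 | 3/2 2 } = 11/8
v(BBRRBR) = { 0 1 5/4 | 11/8 3/2 2 } = 21/16
v(BBRRBRB) = { 0 1 5/4 21/16 | 11/8 3/2 2 } = 43/32
v(BBRRBRBB) = { 0 1 5/4 21/16 43/32 | 11/8 3/2 2 } = 87/64
v(BBRRBRBBR) = { 0 1 5/4 21/16 43/32 | 87/64 11/8 3/2 2 } = 173/128
v(BBRRBRBBRB) = { 0 1 5/4 21/16 43/32 173/128 | 87/64 11/8 3/2 2 } = 347/256
v(BBRRBRBBRBR) = { 0 1 5/4 21/16 43/32 173/128 | 347/256 87/64 11/8 3/2 2 } = 693/512
v(BBRRBRBBRBRR) = { 0 1 5/4 21/16 43/32 173/128 | 693/512 347/256 87/64 11/8 3/2 2 } = 1385/1024

1385/1024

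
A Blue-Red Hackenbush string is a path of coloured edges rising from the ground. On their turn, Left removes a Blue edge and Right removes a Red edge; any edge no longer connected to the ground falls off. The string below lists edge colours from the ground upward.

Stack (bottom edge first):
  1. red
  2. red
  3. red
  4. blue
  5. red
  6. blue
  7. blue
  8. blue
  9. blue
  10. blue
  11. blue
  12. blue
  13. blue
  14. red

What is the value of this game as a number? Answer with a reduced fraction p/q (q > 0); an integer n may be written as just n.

-5123/2048

r: Left { none }, Right { 0 } → simplest -1
rr: Left { none }, Right { -1,0 } → simplest -2
rrr: Left { none }, Right { -2,-1,0 } → simplest -3
rrrb: Left { -3 }, Right { -2,-1,0 } → simplest -5/2
rrrbr: Left { -3 }, Right { -5/2,-2,-1,0 } → simplest -11/4
rrrbrb: Left { -3,-11/4 }, Right { -5/2,-2,-1,0 } → simplest -21/8
rrrbrbb: Left { -3,-11/4,-21/8 }, Right { -5/2,-2,-1,0 } → simplest -41/16
rrrbrbbb: Left { -3,-11/4,-21/8,-41/16 }, Right { -5/2,-2,-1,0 } → simplest -81/32
rrrbrbbbb: Left { -3,-11/4,-21/8,-41/16,-81/32 }, Right { -5/2,-2,-1,0 } → simplest -161/64
rrrbrbbbbb: Left { -3,-11/4,-21/8,-41/16,-81/32,-161/64 }, Right { -5/2,-2,-1,0 } → simplest -321/128
rrrbrbbbbbb: Left { -3,-11/4,-21/8,-41/16,-81/32,-161/64,-321/128 }, Right { -5/2,-2,-1,0 } → simplest -641/256
rrrbrbbbbbbb: Left { -3,-11/4,-21/8,-41/16,-81/32,-161/64,-321/128,-641/256 }, Right { -5/2,-2,-1,0 } → simplest -1281/512
rrrbrbbbbbbbb: Left { -3,-11/4,-21/8,-41/16,-81/32,-161/64,-321/128,-641/256,-1281/512 }, Right { -5/2,-2,-1,0 } → simplest -2561/1024
rrrbrbbbbbbbbr: Left { -3,-11/4,-21/8,-41/16,-81/32,-161/64,-321/128,-641/256,-1281/512 }, Right { -2561/1024,-5/2,-2,-1,0 } → simplest -5123/2048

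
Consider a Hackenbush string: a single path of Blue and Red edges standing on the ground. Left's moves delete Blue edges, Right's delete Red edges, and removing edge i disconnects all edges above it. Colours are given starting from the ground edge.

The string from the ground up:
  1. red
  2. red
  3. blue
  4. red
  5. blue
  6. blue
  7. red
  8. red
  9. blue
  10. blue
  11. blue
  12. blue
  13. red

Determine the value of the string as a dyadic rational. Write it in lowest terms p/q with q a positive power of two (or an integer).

r: Left { · }, Right { 0 } — simplest -1
rr: Left { · }, Right { -1 0 } — simplest -2
rrb: Left { -2 }, Right { -1 0 } — simplest -3/2
rrbr: Left { -2 }, Right { -3/2 -1 0 } — simplest -7/4
rrbrb: Left { -2 -7/4 }, Right { -3/2 -1 0 } — simplest -13/8
rrbrbb: Left { -2 -7/4 -13/8 }, Right { -3/2 -1 0 } — simplest -25/16
rrbrbbr: Left { -2 -7/4 -13/8 }, Right { -25/16 -3/2 -1 0 } — simplest -51/32
rrbrbbrr: Left { -2 -7/4 -13/8 }, Right { -51/32 -25/16 -3/2 -1 0 } — simplest -103/64
rrbrbbrrb: Left { -2 -7/4 -13/8 -103/64 }, Right { -51/32 -25/16 -3/2 -1 0 } — simplest -205/128
rrbrbbrrbb: Left { -2 -7/4 -13/8 -103/64 -205/128 }, Right { -51/32 -25/16 -3/2 -1 0 } — simplest -409/256
rrbrbbrrbbb: Left { -2 -7/4 -13/8 -103/64 -205/128 -409/256 }, Right { -51/32 -25/16 -3/2 -1 0 } — simplest -817/512
rrbrbbrrbbbb: Left { -2 -7/4 -13/8 -103/64 -205/128 -409/256 -817/512 }, Right { -51/32 -25/16 -3/2 -1 0 } — simplest -1633/1024
rrbrbbrrbbbbr: Left { -2 -7/4 -13/8 -103/64 -205/128 -409/256 -817/512 }, Right { -1633/1024 -51/32 -25/16 -3/2 -1 0 } — simplest -3267/2048

-3267/2048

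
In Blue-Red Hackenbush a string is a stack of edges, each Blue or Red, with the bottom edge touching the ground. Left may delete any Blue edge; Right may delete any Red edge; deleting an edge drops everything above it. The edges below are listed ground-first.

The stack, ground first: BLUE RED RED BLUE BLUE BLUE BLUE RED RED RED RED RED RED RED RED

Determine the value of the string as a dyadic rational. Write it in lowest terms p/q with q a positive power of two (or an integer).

Build G(s[:k]) for k = 1..15, string s = BLUE RED RED BLUE BLUE BLUE BLUE RED RED RED RED RED RED RED RED.
G(B) = { 0 |  } gives 1
G(BR) = { 0 | 1 } gives 1/2
G(BRR) = { 0 | 1/2,1 } gives 1/4
G(BRRB) = { 0,1/4 | 1/2,1 } gives 3/8
G(BRRBB) = { 0,1/4,3/8 | 1/2,1 } gives 7/16
G(BRRBBB) = { 0,1/4,3/8,7/16 | 1/2,1 } gives 15/32
G(BRRBBBB) = { 0,1/4,3/8,7/16,15/32 | 1/2,1 } gives 31/64
G(BRRBBBBR) = { 0,1/4,3/8,7/16,15/32 | 31/64,1/2,1 } gives 61/128
G(BRRBBBBRR) = { 0,1/4,3/8,7/16,15/32 | 61/128,31/64,1/2,1 } gives 121/256
G(BRRBBBBRRR) = { 0,1/4,3/8,7/16,15/32 | 121/256,61/128,31/64,1/2,1 } gives 241/512
G(BRRBBBBRRRR) = { 0,1/4,3/8,7/16,15/32 | 241/512,121/256,61/128,31/64,1/2,1 } gives 481/1024
G(BRRBBBBRRRRR) = { 0,1/4,3/8,7/16,15/32 | 481/1024,241/512,121/256,61/128,31/64,1/2,1 } gives 961/2048
G(BRRBBBBRRRRRR) = { 0,1/4,3/8,7/16,15/32 | 961/2048,481/1024,241/512,121/256,61/128,31/64,1/2,1 } gives 1921/4096
G(BRRBBBBRRRRRRR) = { 0,1/4,3/8,7/16,15/32 | 1921/4096,961/2048,481/1024,241/512,121/256,61/128,31/64,1/2,1 } gives 3841/8192
G(BRRBBBBRRRRRRRR) = { 0,1/4,3/8,7/16,15/32 | 3841/8192,1921/4096,961/2048,481/1024,241/512,121/256,61/128,31/64,1/2,1 } gives 7681/16384

7681/16384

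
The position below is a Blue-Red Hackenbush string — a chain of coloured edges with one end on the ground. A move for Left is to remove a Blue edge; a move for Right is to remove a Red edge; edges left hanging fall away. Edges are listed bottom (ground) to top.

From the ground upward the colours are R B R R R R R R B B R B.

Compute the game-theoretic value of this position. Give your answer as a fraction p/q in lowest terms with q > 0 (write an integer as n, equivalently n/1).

R: Left {  }, Right { 0 } ⇒ simplest -1
RB: Left { -1 }, Right { 0 } ⇒ simplest -1/2
RBR: Left { -1 }, Right { -1/2; 0 } ⇒ simplest -3/4
RBRR: Left { -1 }, Right { -3/4; -1/2; 0 } ⇒ simplest -7/8
RBRRR: Left { -1 }, Right { -7/8; -3/4; -1/2; 0 } ⇒ simplest -15/16
RBRRRR: Left { -1 }, Right { -15/16; -7/8; -3/4; -1/2; 0 } ⇒ simplest -31/32
RBRRRRR: Left { -1 }, Right { -31/32; -15/16; -7/8; -3/4; -1/2; 0 } ⇒ simplest -63/64
RBRRRRRR: Left { -1 }, Right { -63/64; -31/32; -15/16; -7/8; -3/4; -1/2; 0 } ⇒ simplest -127/128
RBRRRRRRB: Left { -1; -127/128 }, Right { -63/64; -31/32; -15/16; -7/8; -3/4; -1/2; 0 } ⇒ simplest -253/256
RBRRRRRRBB: Left { -1; -127/128; -253/256 }, Right { -63/64; -31/32; -15/16; -7/8; -3/4; -1/2; 0 } ⇒ simplest -505/512
RBRRRRRRBBR: Left { -1; -127/128; -253/256 }, Right { -505/512; -63/64; -31/32; -15/16; -7/8; -3/4; -1/2; 0 } ⇒ simplest -1011/1024
RBRRRRRRBBRB: Left { -1; -127/128; -253/256; -1011/1024 }, Right { -505/512; -63/64; -31/32; -15/16; -7/8; -3/4; -1/2; 0 } ⇒ simplest -2021/2048

-2021/2048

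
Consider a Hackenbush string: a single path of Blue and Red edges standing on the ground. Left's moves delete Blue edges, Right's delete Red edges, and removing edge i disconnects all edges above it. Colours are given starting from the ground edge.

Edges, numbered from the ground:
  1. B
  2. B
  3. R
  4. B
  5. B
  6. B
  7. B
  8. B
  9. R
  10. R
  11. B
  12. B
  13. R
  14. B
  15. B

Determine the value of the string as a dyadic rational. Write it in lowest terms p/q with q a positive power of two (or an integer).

v_1 [B]  L=[0]  R=[]  — 1
v_2 [BB]  L=[0; 1]  R=[]  — 2
v_3 [BBR]  L=[0; 1]  R=[2]  — 3/2
v_4 [BBRB]  L=[0; 1; 3/2]  R=[2]  — 7/4
v_5 [BBRBB]  L=[0; 1; 3/2; 7/4]  R=[2]  — 15/8
v_6 [BBRBBB]  L=[0; 1; 3/2; 7/4; 15/8]  R=[2]  — 31/16
v_7 [BBRBBBB]  L=[0; 1; 3/2; 7/4; 15/8; 31/16]  R=[2]  — 63/32
v_8 [BBRBBBBB]  L=[0; 1; 3/2; 7/4; 15/8; 31/16; 63/32]  R=[2]  — 127/64
v_9 [BBRBBBBBR]  L=[0; 1; 3/2; 7/4; 15/8; 31/16; 63/32]  R=[127/64; 2]  — 253/128
v_10 [BBRBBBBBRR]  L=[0; 1; 3/2; 7/4; 15/8; 31/16; 63/32]  R=[253/128; 127/64; 2]  — 505/256
v_11 [BBRBBBBBRRB]  L=[0; 1; 3/2; 7/4; 15/8; 31/16; 63/32; 505/256]  R=[253/128; 127/64; 2]  — 1011/512
v_12 [BBRBBBBBRRBB]  L=[0; 1; 3/2; 7/4; 15/8; 31/16; 63/32; 505/256; 1011/512]  R=[253/128; 127/64; 2]  — 2023/1024
v_13 [BBRBBBBBRRBBR]  L=[0; 1; 3/2; 7/4; 15/8; 31/16; 63/32; 505/256; 1011/512]  R=[2023/1024; 253/128; 127/64; 2]  — 4045/2048
v_14 [BBRBBBBBRRBBRB]  L=[0; 1; 3/2; 7/4; 15/8; 31/16; 63/32; 505/256; 1011/512; 4045/2048]  R=[2023/1024; 253/128; 127/64; 2]  — 8091/4096
v_15 [BBRBBBBBRRBBRBB]  L=[0; 1; 3/2; 7/4; 15/8; 31/16; 63/32; 505/256; 1011/512; 4045/2048; 8091/4096]  R=[2023/1024; 253/128; 127/64; 2]  — 16183/8192

16183/8192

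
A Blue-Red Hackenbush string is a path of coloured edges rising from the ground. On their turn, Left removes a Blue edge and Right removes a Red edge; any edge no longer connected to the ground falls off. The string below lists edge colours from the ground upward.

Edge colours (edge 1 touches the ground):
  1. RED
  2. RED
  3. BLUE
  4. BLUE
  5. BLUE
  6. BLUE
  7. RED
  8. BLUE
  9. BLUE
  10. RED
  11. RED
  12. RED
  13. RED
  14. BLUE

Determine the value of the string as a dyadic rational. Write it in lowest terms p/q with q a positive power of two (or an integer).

-4413/4096

val(R) = { none | 0 } → -1
val(RR) = { none | -1 0 } → -2
val(RRB) = { -2 | -1 0 } → -3/2
val(RRBB) = { -2 -3/2 | -1 0 } → -5/4
val(RRBBB) = { -2 -3/2 -5/4 | -1 0 } → -9/8
val(RRBBBB) = { -2 -3/2 -5/4 -9/8 | -1 0 } → -17/16
val(RRBBBBR) = { -2 -3/2 -5/4 -9/8 | -17/16 -1 0 } → -35/32
val(RRBBBBRB) = { -2 -3/2 -5/4 -9/8 -35/32 | -17/16 -1 0 } → -69/64
val(RRBBBBRBB) = { -2 -3/2 -5/4 -9/8 -35/32 -69/64 | -17/16 -1 0 } → -137/128
val(RRBBBBRBBR) = { -2 -3/2 -5/4 -9/8 -35/32 -69/64 | -137/128 -17/16 -1 0 } → -275/256
val(RRBBBBRBBRR) = { -2 -3/2 -5/4 -9/8 -35/32 -69/64 | -275/256 -137/128 -17/16 -1 0 } → -551/512
val(RRBBBBRBBRRR) = { -2 -3/2 -5/4 -9/8 -35/32 -69/64 | -551/512 -275/256 -137/128 -17/16 -1 0 } → -1103/1024
val(RRBBBBRBBRRRR) = { -2 -3/2 -5/4 -9/8 -35/32 -69/64 | -1103/1024 -551/512 -275/256 -137/128 -17/16 -1 0 } → -2207/2048
val(RRBBBBRBBRRRRB) = { -2 -3/2 -5/4 -9/8 -35/32 -69/64 -2207/2048 | -1103/1024 -551/512 -275/256 -137/128 -17/16 -1 0 } → -4413/4096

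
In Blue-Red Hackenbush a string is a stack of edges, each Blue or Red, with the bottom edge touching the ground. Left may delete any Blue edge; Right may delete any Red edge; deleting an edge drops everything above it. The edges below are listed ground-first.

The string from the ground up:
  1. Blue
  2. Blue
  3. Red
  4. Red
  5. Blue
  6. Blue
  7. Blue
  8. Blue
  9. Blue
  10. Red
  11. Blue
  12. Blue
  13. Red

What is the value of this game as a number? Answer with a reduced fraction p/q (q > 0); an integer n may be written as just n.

g_1 [B]  L=[0]  R=[·]  = 1
g_2 [BB]  L=[0,1]  R=[·]  = 2
g_3 [BBR]  L=[0,1]  R=[2]  = 3/2
g_4 [BBRR]  L=[0,1]  R=[3/2,2]  = 5/4
g_5 [BBRRB]  L=[0,1,5/4]  R=[3/2,2]  = 11/8
g_6 [BBRRBB]  L=[0,1,5/4,11/8]  R=[3/2,2]  = 23/16
g_7 [BBRRBBB]  L=[0,1,5/4,11/8,23/16]  R=[3/2,2]  = 47/32
g_8 [BBRRBBBB]  L=[0,1,5/4,11/8,23/16,47/32]  R=[3/2,2]  = 95/64
g_9 [BBRRBBBBB]  L=[0,1,5/4,11/8,23/16,47/32,95/64]  R=[3/2,2]  = 191/128
g_10 [BBRRBBBBBR]  L=[0,1,5/4,11/8,23/16,47/32,95/64]  R=[191/128,3/2,2]  = 381/256
g_11 [BBRRBBBBBRB]  L=[0,1,5/4,11/8,23/16,47/32,95/64,381/256]  R=[191/128,3/2,2]  = 763/512
g_12 [BBRRBBBBBRBB]  L=[0,1,5/4,11/8,23/16,47/32,95/64,381/256,763/512]  R=[191/128,3/2,2]  = 1527/1024
g_13 [BBRRBBBBBRBBR]  L=[0,1,5/4,11/8,23/16,47/32,95/64,381/256,763/512]  R=[1527/1024,191/128,3/2,2]  = 3053/2048

3053/2048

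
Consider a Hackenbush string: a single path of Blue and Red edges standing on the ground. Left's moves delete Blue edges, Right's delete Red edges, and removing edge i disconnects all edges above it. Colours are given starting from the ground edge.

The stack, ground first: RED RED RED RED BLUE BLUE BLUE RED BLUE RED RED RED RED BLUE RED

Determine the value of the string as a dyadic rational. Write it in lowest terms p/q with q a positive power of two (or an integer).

Recurse on prefixes of the 15-edge string RED RED RED RED BLUE BLUE BLUE RED BLUE RED RED RED RED BLUE RED:
step 1: add RED to get R; options L={ none } R={ 0 } ⇒ -1
step 2: add RED to get RR; options L={ none } R={ -1, 0 } ⇒ -2
step 3: add RED to get RRR; options L={ none } R={ -2, -1, 0 } ⇒ -3
step 4: add RED to get RRRR; options L={ none } R={ -3, -2, -1, 0 } ⇒ -4
step 5: add BLUE to get RRRRB; options L={ -4 } R={ -3, -2, -1, 0 } ⇒ -7/2
step 6: add BLUE to get RRRRBB; options L={ -4, -7/2 } R={ -3, -2, -1, 0 } ⇒ -13/4
step 7: add BLUE to get RRRRBBB; options L={ -4, -7/2, -13/4 } R={ -3, -2, -1, 0 } ⇒ -25/8
step 8: add RED to get RRRRBBBR; options L={ -4, -7/2, -13/4 } R={ -25/8, -3, -2, -1, 0 } ⇒ -51/16
step 9: add BLUE to get RRRRBBBRB; options L={ -4, -7/2, -13/4, -51/16 } R={ -25/8, -3, -2, -1, 0 } ⇒ -101/32
step 10: add RED to get RRRRBBBRBR; options L={ -4, -7/2, -13/4, -51/16 } R={ -101/32, -25/8, -3, -2, -1, 0 } ⇒ -203/64
step 11: add RED to get RRRRBBBRBRR; options L={ -4, -7/2, -13/4, -51/16 } R={ -203/64, -101/32, -25/8, -3, -2, -1, 0 } ⇒ -407/128
step 12: add RED to get RRRRBBBRBRRR; options L={ -4, -7/2, -13/4, -51/16 } R={ -407/128, -203/64, -101/32, -25/8, -3, -2, -1, 0 } ⇒ -815/256
step 13: add RED to get RRRRBBBRBRRRR; options L={ -4, -7/2, -13/4, -51/16 } R={ -815/256, -407/128, -203/64, -101/32, -25/8, -3, -2, -1, 0 } ⇒ -1631/512
step 14: add BLUE to get RRRRBBBRBRRRRB; options L={ -4, -7/2, -13/4, -51/16, -1631/512 } R={ -815/256, -407/128, -203/64, -101/32, -25/8, -3, -2, -1, 0 } ⇒ -3261/1024
step 15: add RED to get RRRRBBBRBRRRRBR; options L={ -4, -7/2, -13/4, -51/16, -1631/512 } R={ -3261/1024, -815/256, -407/128, -203/64, -101/32, -25/8, -3, -2, -1, 0 } ⇒ -6523/2048

-6523/2048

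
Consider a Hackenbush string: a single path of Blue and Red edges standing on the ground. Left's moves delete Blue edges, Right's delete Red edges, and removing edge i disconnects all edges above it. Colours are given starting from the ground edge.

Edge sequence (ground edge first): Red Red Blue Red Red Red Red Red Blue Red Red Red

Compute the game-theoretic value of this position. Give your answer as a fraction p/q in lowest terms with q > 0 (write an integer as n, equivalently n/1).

v(R) = { (no moves) | 0 } -> -1
v(RR) = { (no moves) | -1; 0 } -> -2
v(RRB) = { -2 | -1; 0 } -> -3/2
v(RRBR) = { -2 | -3/2; -1; 0 } -> -7/4
v(RRBRR) = { -2 | -7/4; -3/2; -1; 0 } -> -15/8
v(RRBRRR) = { -2 | -15/8; -7/4; -3/2; -1; 0 } -> -31/16
v(RRBRRRR) = { -2 | -31/16; -15/8; -7/4; -3/2; -1; 0 } -> -63/32
v(RRBRRRRR) = { -2 | -63/32; -31/16; -15/8; -7/4; -3/2; -1; 0 } -> -127/64
v(RRBRRRRRB) = { -2; -127/64 | -63/32; -31/16; -15/8; -7/4; -3/2; -1; 0 } -> -253/128
v(RRBRRRRRBR) = { -2; -127/64 | -253/128; -63/32; -31/16; -15/8; -7/4; -3/2; -1; 0 } -> -507/256
v(RRBRRRRRBRR) = { -2; -127/64 | -507/256; -253/128; -63/32; -31/16; -15/8; -7/4; -3/2; -1; 0 } -> -1015/512
v(RRBRRRRRBRRR) = { -2; -127/64 | -1015/512; -507/256; -253/128; -63/32; -31/16; -15/8; -7/4; -3/2; -1; 0 } -> -2031/1024

-2031/1024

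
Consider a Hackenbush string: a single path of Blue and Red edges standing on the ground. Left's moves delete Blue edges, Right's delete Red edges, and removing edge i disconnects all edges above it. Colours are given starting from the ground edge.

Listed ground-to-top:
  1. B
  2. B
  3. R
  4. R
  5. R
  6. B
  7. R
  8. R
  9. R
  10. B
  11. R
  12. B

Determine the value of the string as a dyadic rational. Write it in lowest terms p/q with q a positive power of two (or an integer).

1163/1024

B: Left { 0 }, Right { · } → simplest 1
BB: Left { 0; 1 }, Right { · } → simplest 2
BBR: Left { 0; 1 }, Right { 2 } → simplest 3/2
BBRR: Left { 0; 1 }, Right { 3/2; 2 } → simplest 5/4
BBRRR: Left { 0; 1 }, Right { 5/4; 3/2; 2 } → simplest 9/8
BBRRRB: Left { 0; 1; 9/8 }, Right { 5/4; 3/2; 2 } → simplest 19/16
BBRRRBR: Left { 0; 1; 9/8 }, Right { 19/16; 5/4; 3/2; 2 } → simplest 37/32
BBRRRBRR: Left { 0; 1; 9/8 }, Right { 37/32; 19/16; 5/4; 3/2; 2 } → simplest 73/64
BBRRRBRRR: Left { 0; 1; 9/8 }, Right { 73/64; 37/32; 19/16; 5/4; 3/2; 2 } → simplest 145/128
BBRRRBRRRB: Left { 0; 1; 9/8; 145/128 }, Right { 73/64; 37/32; 19/16; 5/4; 3/2; 2 } → simplest 291/256
BBRRRBRRRBR: Left { 0; 1; 9/8; 145/128 }, Right { 291/256; 73/64; 37/32; 19/16; 5/4; 3/2; 2 } → simplest 581/512
BBRRRBRRRBRB: Left { 0; 1; 9/8; 145/128; 581/512 }, Right { 291/256; 73/64; 37/32; 19/16; 5/4; 3/2; 2 } → simplest 1163/1024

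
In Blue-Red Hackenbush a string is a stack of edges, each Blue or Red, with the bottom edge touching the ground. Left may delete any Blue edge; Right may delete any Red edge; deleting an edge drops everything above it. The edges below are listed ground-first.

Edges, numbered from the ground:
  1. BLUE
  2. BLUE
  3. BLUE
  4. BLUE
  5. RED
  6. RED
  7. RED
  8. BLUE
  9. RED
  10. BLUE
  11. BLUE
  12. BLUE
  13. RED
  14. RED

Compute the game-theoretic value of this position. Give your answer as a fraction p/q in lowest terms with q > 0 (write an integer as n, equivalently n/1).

3257/1024

Recurse on prefixes of the 14-edge string BLUE BLUE BLUE BLUE RED RED RED BLUE RED BLUE BLUE BLUE RED RED:
g(B) = { 0 | · } -> 1
g(BB) = { 0,1 | · } -> 2
g(BBB) = { 0,1,2 | · } -> 3
g(BBBB) = { 0,1,2,3 | · } -> 4
g(BBBBR) = { 0,1,2,3 | 4 } -> 7/2
g(BBBBRR) = { 0,1,2,3 | 7/2,4 } -> 13/4
g(BBBBRRR) = { 0,1,2,3 | 13/4,7/2,4 } -> 25/8
g(BBBBRRRB) = { 0,1,2,3,25/8 | 13/4,7/2,4 } -> 51/16
g(BBBBRRRBR) = { 0,1,2,3,25/8 | 51/16,13/4,7/2,4 } -> 101/32
g(BBBBRRRBRB) = { 0,1,2,3,25/8,101/32 | 51/16,13/4,7/2,4 } -> 203/64
g(BBBBRRRBRBB) = { 0,1,2,3,25/8,101/32,203/64 | 51/16,13/4,7/2,4 } -> 407/128
g(BBBBRRRBRBBB) = { 0,1,2,3,25/8,101/32,203/64,407/128 | 51/16,13/4,7/2,4 } -> 815/256
g(BBBBRRRBRBBBR) = { 0,1,2,3,25/8,101/32,203/64,407/128 | 815/256,51/16,13/4,7/2,4 } -> 1629/512
g(BBBBRRRBRBBBRR) = { 0,1,2,3,25/8,101/32,203/64,407/128 | 1629/512,815/256,51/16,13/4,7/2,4 } -> 3257/1024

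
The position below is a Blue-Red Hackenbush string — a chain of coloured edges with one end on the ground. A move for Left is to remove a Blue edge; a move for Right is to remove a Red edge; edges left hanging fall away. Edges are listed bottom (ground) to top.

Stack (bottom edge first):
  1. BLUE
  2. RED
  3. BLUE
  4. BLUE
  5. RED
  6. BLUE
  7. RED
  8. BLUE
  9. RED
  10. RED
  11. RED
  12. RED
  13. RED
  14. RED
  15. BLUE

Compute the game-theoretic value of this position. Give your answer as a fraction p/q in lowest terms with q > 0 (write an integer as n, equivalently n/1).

13571/16384

Prefix values for BLUE RED BLUE BLUE RED BLUE RED BLUE RED RED RED RED RED RED BLUE via {L|R} + simplicity:
edge 1 of 15 (BLUE): { 0 | none } → 1
edge 2 of 15 (RED): { 0 | 1 } → 1/2
edge 3 of 15 (BLUE): { 0 1/2 | 1 } → 3/4
edge 4 of 15 (BLUE): { 0 1/2 3/4 | 1 } → 7/8
edge 5 of 15 (RED): { 0 1/2 3/4 | 7/8 1 } → 13/16
edge 6 of 15 (BLUE): { 0 1/2 3/4 13/16 | 7/8 1 } → 27/32
edge 7 of 15 (RED): { 0 1/2 3/4 13/16 | 27/32 7/8 1 } → 53/64
edge 8 of 15 (BLUE): { 0 1/2 3/4 13/16 53/64 | 27/32 7/8 1 } → 107/128
edge 9 of 15 (RED): { 0 1/2 3/4 13/16 53/64 | 107/128 27/32 7/8 1 } → 213/256
edge 10 of 15 (RED): { 0 1/2 3/4 13/16 53/64 | 213/256 107/128 27/32 7/8 1 } → 425/512
edge 11 of 15 (RED): { 0 1/2 3/4 13/16 53/64 | 425/512 213/256 107/128 27/32 7/8 1 } → 849/1024
edge 12 of 15 (RED): { 0 1/2 3/4 13/16 53/64 | 849/1024 425/512 213/256 107/128 27/32 7/8 1 } → 1697/2048
edge 13 of 15 (RED): { 0 1/2 3/4 13/16 53/64 | 1697/2048 849/1024 425/512 213/256 107/128 27/32 7/8 1 } → 3393/4096
edge 14 of 15 (RED): { 0 1/2 3/4 13/16 53/64 | 3393/4096 1697/2048 849/1024 425/512 213/256 107/128 27/32 7/8 1 } → 6785/8192
edge 15 of 15 (BLUE): { 0 1/2 3/4 13/16 53/64 6785/8192 | 3393/4096 1697/2048 849/1024 425/512 213/256 107/128 27/32 7/8 1 } → 13571/16384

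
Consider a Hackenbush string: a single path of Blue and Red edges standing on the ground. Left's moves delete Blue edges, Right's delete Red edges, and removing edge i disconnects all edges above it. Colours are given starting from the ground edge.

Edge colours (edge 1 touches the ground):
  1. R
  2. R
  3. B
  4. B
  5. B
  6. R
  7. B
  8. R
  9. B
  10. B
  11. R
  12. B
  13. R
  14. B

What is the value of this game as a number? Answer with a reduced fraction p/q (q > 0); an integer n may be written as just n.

Prefix values for R R B B B R B R B B R B R B via {L|R} + simplicity:
g_1 [R]  L=[—]  R=[0]  => -1
g_2 [RR]  L=[—]  R=[-1; 0]  => -2
g_3 [RRB]  L=[-2]  R=[-1; 0]  => -3/2
g_4 [RRBB]  L=[-2; -3/2]  R=[-1; 0]  => -5/4
g_5 [RRBBB]  L=[-2; -3/2; -5/4]  R=[-1; 0]  => -9/8
g_6 [RRBBBR]  L=[-2; -3/2; -5/4]  R=[-9/8; -1; 0]  => -19/16
g_7 [RRBBBRB]  L=[-2; -3/2; -5/4; -19/16]  R=[-9/8; -1; 0]  => -37/32
g_8 [RRBBBRBR]  L=[-2; -3/2; -5/4; -19/16]  R=[-37/32; -9/8; -1; 0]  => -75/64
g_9 [RRBBBRBRB]  L=[-2; -3/2; -5/4; -19/16; -75/64]  R=[-37/32; -9/8; -1; 0]  => -149/128
g_10 [RRBBBRBRBB]  L=[-2; -3/2; -5/4; -19/16; -75/64; -149/128]  R=[-37/32; -9/8; -1; 0]  => -297/256
g_11 [RRBBBRBRBBR]  L=[-2; -3/2; -5/4; -19/16; -75/64; -149/128]  R=[-297/256; -37/32; -9/8; -1; 0]  => -595/512
g_12 [RRBBBRBRBBRB]  L=[-2; -3/2; -5/4; -19/16; -75/64; -149/128; -595/512]  R=[-297/256; -37/32; -9/8; -1; 0]  => -1189/1024
g_13 [RRBBBRBRBBRBR]  L=[-2; -3/2; -5/4; -19/16; -75/64; -149/128; -595/512]  R=[-1189/1024; -297/256; -37/32; -9/8; -1; 0]  => -2379/2048
g_14 [RRBBBRBRBBRBRB]  L=[-2; -3/2; -5/4; -19/16; -75/64; -149/128; -595/512; -2379/2048]  R=[-1189/1024; -297/256; -37/32; -9/8; -1; 0]  => -4757/4096

-4757/4096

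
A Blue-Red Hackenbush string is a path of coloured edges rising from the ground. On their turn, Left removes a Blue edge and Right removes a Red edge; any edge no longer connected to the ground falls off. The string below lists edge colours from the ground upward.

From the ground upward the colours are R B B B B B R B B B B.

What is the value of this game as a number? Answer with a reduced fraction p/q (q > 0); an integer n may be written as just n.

step 1: add R to get R; options L={  } R={ 0 } → -1
step 2: add B to get RB; options L={ -1 } R={ 0 } → -1/2
step 3: add B to get RBB; options L={ -1,-1/2 } R={ 0 } → -1/4
step 4: add B to get RBBB; options L={ -1,-1/2,-1/4 } R={ 0 } → -1/8
step 5: add B to get RBBBB; options L={ -1,-1/2,-1/4,-1/8 } R={ 0 } → -1/16
step 6: add B to get RBBBBB; options L={ -1,-1/2,-1/4,-1/8,-1/16 } R={ 0 } → -1/32
step 7: add R to get RBBBBBR; options L={ -1,-1/2,-1/4,-1/8,-1/16 } R={ -1/32,0 } → -3/64
step 8: add B to get RBBBBBRB; options L={ -1,-1/2,-1/4,-1/8,-1/16,-3/64 } R={ -1/32,0 } → -5/128
step 9: add B to get RBBBBBRBB; options L={ -1,-1/2,-1/4,-1/8,-1/16,-3/64,-5/128 } R={ -1/32,0 } → -9/256
step 10: add B to get RBBBBBRBBB; options L={ -1,-1/2,-1/4,-1/8,-1/16,-3/64,-5/128,-9/256 } R={ -1/32,0 } → -17/512
step 11: add B to get RBBBBBRBBBB; options L={ -1,-1/2,-1/4,-1/8,-1/16,-3/64,-5/128,-9/256,-17/512 } R={ -1/32,0 } → -33/1024

-33/1024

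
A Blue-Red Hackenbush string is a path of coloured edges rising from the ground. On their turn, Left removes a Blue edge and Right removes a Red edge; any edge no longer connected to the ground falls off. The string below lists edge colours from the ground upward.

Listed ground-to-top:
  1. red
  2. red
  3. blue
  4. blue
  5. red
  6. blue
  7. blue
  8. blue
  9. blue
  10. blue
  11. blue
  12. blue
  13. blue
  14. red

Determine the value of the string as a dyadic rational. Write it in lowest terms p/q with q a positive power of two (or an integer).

-5123/4096

Recurse on prefixes of the 14-edge string red red blue blue red blue blue blue blue blue blue blue blue red:
edge 1 of 14 (red): { (no moves) | 0 } = -1
edge 2 of 14 (red): { (no moves) | -1, 0 } = -2
edge 3 of 14 (blue): { -2 | -1, 0 } = -3/2
edge 4 of 14 (blue): { -2, -3/2 | -1, 0 } = -5/4
edge 5 of 14 (red): { -2, -3/2 | -5/4, -1, 0 } = -11/8
edge 6 of 14 (blue): { -2, -3/2, -11/8 | -5/4, -1, 0 } = -21/16
edge 7 of 14 (blue): { -2, -3/2, -11/8, -21/16 | -5/4, -1, 0 } = -41/32
edge 8 of 14 (blue): { -2, -3/2, -11/8, -21/16, -41/32 | -5/4, -1, 0 } = -81/64
edge 9 of 14 (blue): { -2, -3/2, -11/8, -21/16, -41/32, -81/64 | -5/4, -1, 0 } = -161/128
edge 10 of 14 (blue): { -2, -3/2, -11/8, -21/16, -41/32, -81/64, -161/128 | -5/4, -1, 0 } = -321/256
edge 11 of 14 (blue): { -2, -3/2, -11/8, -21/16, -41/32, -81/64, -161/128, -321/256 | -5/4, -1, 0 } = -641/512
edge 12 of 14 (blue): { -2, -3/2, -11/8, -21/16, -41/32, -81/64, -161/128, -321/256, -641/512 | -5/4, -1, 0 } = -1281/1024
edge 13 of 14 (blue): { -2, -3/2, -11/8, -21/16, -41/32, -81/64, -161/128, -321/256, -641/512, -1281/1024 | -5/4, -1, 0 } = -2561/2048
edge 14 of 14 (red): { -2, -3/2, -11/8, -21/16, -41/32, -81/64, -161/128, -321/256, -641/512, -1281/1024 | -2561/2048, -5/4, -1, 0 } = -5123/4096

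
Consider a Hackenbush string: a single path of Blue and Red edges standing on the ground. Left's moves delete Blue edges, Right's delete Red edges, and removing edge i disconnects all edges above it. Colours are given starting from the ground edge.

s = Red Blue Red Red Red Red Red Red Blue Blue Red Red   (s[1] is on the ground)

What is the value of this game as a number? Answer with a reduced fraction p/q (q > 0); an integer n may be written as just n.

-2023/2048

1 of 12 · R · max L −∞ · min R 0 — -1
2 of 12 · RB · max L -1 · min R 0 — -1/2
3 of 12 · RBR · max L -1 · min R -1/2 — -3/4
4 of 12 · RBRR · max L -1 · min R -3/4 — -7/8
5 of 12 · RBRRR · max L -1 · min R -7/8 — -15/16
6 of 12 · RBRRRR · max L -1 · min R -15/16 — -31/32
7 of 12 · RBRRRRR · max L -1 · min R -31/32 — -63/64
8 of 12 · RBRRRRRR · max L -1 · min R -63/64 — -127/128
9 of 12 · RBRRRRRRB · max L -127/128 · min R -63/64 — -253/256
10 of 12 · RBRRRRRRBB · max L -253/256 · min R -63/64 — -505/512
11 of 12 · RBRRRRRRBBR · max L -253/256 · min R -505/512 — -1011/1024
12 of 12 · RBRRRRRRBBRR · max L -253/256 · min R -1011/1024 — -2023/2048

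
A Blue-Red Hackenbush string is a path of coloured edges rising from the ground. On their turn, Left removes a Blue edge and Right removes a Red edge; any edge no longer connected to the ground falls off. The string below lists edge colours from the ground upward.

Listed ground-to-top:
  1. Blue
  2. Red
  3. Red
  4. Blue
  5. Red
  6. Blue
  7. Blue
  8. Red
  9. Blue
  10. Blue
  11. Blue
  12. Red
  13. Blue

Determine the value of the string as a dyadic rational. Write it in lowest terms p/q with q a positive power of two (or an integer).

Recurse on prefixes of the 13-edge string Blue Red Red Blue Red Blue Blue Red Blue Blue Blue Red Blue:
edge 1 of 13 (Blue): { 0 | ∅ } so 1
edge 2 of 13 (Red): { 0 | 1 } so 1/2
edge 3 of 13 (Red): { 0 | 1/2,1 } so 1/4
edge 4 of 13 (Blue): { 0,1/4 | 1/2,1 } so 3/8
edge 5 of 13 (Red): { 0,1/4 | 3/8,1/2,1 } so 5/16
edge 6 of 13 (Blue): { 0,1/4,5/16 | 3/8,1/2,1 } so 11/32
edge 7 of 13 (Blue): { 0,1/4,5/16,11/32 | 3/8,1/2,1 } so 23/64
edge 8 of 13 (Red): { 0,1/4,5/16,11/32 | 23/64,3/8,1/2,1 } so 45/128
edge 9 of 13 (Blue): { 0,1/4,5/16,11/32,45/128 | 23/64,3/8,1/2,1 } so 91/256
edge 10 of 13 (Blue): { 0,1/4,5/16,11/32,45/128,91/256 | 23/64,3/8,1/2,1 } so 183/512
edge 11 of 13 (Blue): { 0,1/4,5/16,11/32,45/128,91/256,183/512 | 23/64,3/8,1/2,1 } so 367/1024
edge 12 of 13 (Red): { 0,1/4,5/16,11/32,45/128,91/256,183/512 | 367/1024,23/64,3/8,1/2,1 } so 733/2048
edge 13 of 13 (Blue): { 0,1/4,5/16,11/32,45/128,91/256,183/512,733/2048 | 367/1024,23/64,3/8,1/2,1 } so 1467/4096

1467/4096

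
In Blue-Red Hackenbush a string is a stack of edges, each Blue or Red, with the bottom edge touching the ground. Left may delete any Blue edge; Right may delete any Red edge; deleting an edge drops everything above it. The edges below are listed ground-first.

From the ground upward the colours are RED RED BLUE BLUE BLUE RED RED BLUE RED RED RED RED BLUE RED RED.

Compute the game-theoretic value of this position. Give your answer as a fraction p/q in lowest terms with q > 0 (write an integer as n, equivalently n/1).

Recurse on prefixes of the 15-edge string RED RED BLUE BLUE BLUE RED RED BLUE RED RED RED RED BLUE RED RED:
step 1: add RED to get R; options L={ (no moves) } R={ 0 } ⇒ -1
step 2: add RED to get RR; options L={ (no moves) } R={ -1,0 } ⇒ -2
step 3: add BLUE to get RRB; options L={ -2 } R={ -1,0 } ⇒ -3/2
step 4: add BLUE to get RRBB; options L={ -2,-3/2 } R={ -1,0 } ⇒ -5/4
step 5: add BLUE to get RRBBB; options L={ -2,-3/2,-5/4 } R={ -1,0 } ⇒ -9/8
step 6: add RED to get RRBBBR; options L={ -2,-3/2,-5/4 } R={ -9/8,-1,0 } ⇒ -19/16
step 7: add RED to get RRBBBRR; options L={ -2,-3/2,-5/4 } R={ -19/16,-9/8,-1,0 } ⇒ -39/32
step 8: add BLUE to get RRBBBRRB; options L={ -2,-3/2,-5/4,-39/32 } R={ -19/16,-9/8,-1,0 } ⇒ -77/64
step 9: add RED to get RRBBBRRBR; options L={ -2,-3/2,-5/4,-39/32 } R={ -77/64,-19/16,-9/8,-1,0 } ⇒ -155/128
step 10: add RED to get RRBBBRRBRR; options L={ -2,-3/2,-5/4,-39/32 } R={ -155/128,-77/64,-19/16,-9/8,-1,0 } ⇒ -311/256
step 11: add RED to get RRBBBRRBRRR; options L={ -2,-3/2,-5/4,-39/32 } R={ -311/256,-155/128,-77/64,-19/16,-9/8,-1,0 } ⇒ -623/512
step 12: add RED to get RRBBBRRBRRRR; options L={ -2,-3/2,-5/4,-39/32 } R={ -623/512,-311/256,-155/128,-77/64,-19/16,-9/8,-1,0 } ⇒ -1247/1024
step 13: add BLUE to get RRBBBRRBRRRRB; options L={ -2,-3/2,-5/4,-39/32,-1247/1024 } R={ -623/512,-311/256,-155/128,-77/64,-19/16,-9/8,-1,0 } ⇒ -2493/2048
step 14: add RED to get RRBBBRRBRRRRBR; options L={ -2,-3/2,-5/4,-39/32,-1247/1024 } R={ -2493/2048,-623/512,-311/256,-155/128,-77/64,-19/16,-9/8,-1,0 } ⇒ -4987/4096
step 15: add RED to get RRBBBRRBRRRRBRR; options L={ -2,-3/2,-5/4,-39/32,-1247/1024 } R={ -4987/4096,-2493/2048,-623/512,-311/256,-155/128,-77/64,-19/16,-9/8,-1,0 } ⇒ -9975/8192

-9975/8192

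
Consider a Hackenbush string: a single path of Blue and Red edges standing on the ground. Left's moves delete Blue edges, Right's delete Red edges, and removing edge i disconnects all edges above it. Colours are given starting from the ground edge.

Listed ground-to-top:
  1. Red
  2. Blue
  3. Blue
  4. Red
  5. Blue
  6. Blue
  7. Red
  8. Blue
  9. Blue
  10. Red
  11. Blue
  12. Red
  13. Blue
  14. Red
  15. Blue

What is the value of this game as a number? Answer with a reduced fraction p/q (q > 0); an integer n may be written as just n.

G(R) = { ∅ | 0 } ⇒ -1
G(RB) = { -1 | 0 } ⇒ -1/2
G(RBB) = { -1 -1/2 | 0 } ⇒ -1/4
G(RBBR) = { -1 -1/2 | -1/4 0 } ⇒ -3/8
G(RBBRB) = { -1 -1/2 -3/8 | -1/4 0 } ⇒ -5/16
G(RBBRBB) = { -1 -1/2 -3/8 -5/16 | -1/4 0 } ⇒ -9/32
G(RBBRBBR) = { -1 -1/2 -3/8 -5/16 | -9/32 -1/4 0 } ⇒ -19/64
G(RBBRBBRB) = { -1 -1/2 -3/8 -5/16 -19/64 | -9/32 -1/4 0 } ⇒ -37/128
G(RBBRBBRBB) = { -1 -1/2 -3/8 -5/16 -19/64 -37/128 | -9/32 -1/4 0 } ⇒ -73/256
G(RBBRBBRBBR) = { -1 -1/2 -3/8 -5/16 -19/64 -37/128 | -73/256 -9/32 -1/4 0 } ⇒ -147/512
G(RBBRBBRBBRB) = { -1 -1/2 -3/8 -5/16 -19/64 -37/128 -147/512 | -73/256 -9/32 -1/4 0 } ⇒ -293/1024
G(RBBRBBRBBRBR) = { -1 -1/2 -3/8 -5/16 -19/64 -37/128 -147/512 | -293/1024 -73/256 -9/32 -1/4 0 } ⇒ -587/2048
G(RBBRBBRBBRBRB) = { -1 -1/2 -3/8 -5/16 -19/64 -37/128 -147/512 -587/2048 | -293/1024 -73/256 -9/32 -1/4 0 } ⇒ -1173/4096
G(RBBRBBRBBRBRBR) = { -1 -1/2 -3/8 -5/16 -19/64 -37/128 -147/512 -587/2048 | -1173/4096 -293/1024 -73/256 -9/32 -1/4 0 } ⇒ -2347/8192
G(RBBRBBRBBRBRBRB) = { -1 -1/2 -3/8 -5/16 -19/64 -37/128 -147/512 -587/2048 -2347/8192 | -1173/4096 -293/1024 -73/256 -9/32 -1/4 0 } ⇒ -4693/16384

-4693/16384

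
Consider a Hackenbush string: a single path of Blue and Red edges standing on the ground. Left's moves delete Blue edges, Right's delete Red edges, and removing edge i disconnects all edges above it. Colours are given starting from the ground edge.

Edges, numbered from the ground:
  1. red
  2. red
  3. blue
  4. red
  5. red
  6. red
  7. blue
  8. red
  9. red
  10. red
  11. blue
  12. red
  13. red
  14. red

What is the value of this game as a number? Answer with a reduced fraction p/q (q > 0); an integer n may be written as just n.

Recurse on prefixes of the 14-edge string red red blue red red red blue red red red blue red red red:
r: Left { none }, Right { 0 } → simplest -1
rr: Left { none }, Right { -1; 0 } → simplest -2
rrb: Left { -2 }, Right { -1; 0 } → simplest -3/2
rrbr: Left { -2 }, Right { -3/2; -1; 0 } → simplest -7/4
rrbrr: Left { -2 }, Right { -7/4; -3/2; -1; 0 } → simplest -15/8
rrbrrr: Left { -2 }, Right { -15/8; -7/4; -3/2; -1; 0 } → simplest -31/16
rrbrrrb: Left { -2; -31/16 }, Right { -15/8; -7/4; -3/2; -1; 0 } → simplest -61/32
rrbrrrbr: Left { -2; -31/16 }, Right { -61/32; -15/8; -7/4; -3/2; -1; 0 } → simplest -123/64
rrbrrrbrr: Left { -2; -31/16 }, Right { -123/64; -61/32; -15/8; -7/4; -3/2; -1; 0 } → simplest -247/128
rrbrrrbrrr: Left { -2; -31/16 }, Right { -247/128; -123/64; -61/32; -15/8; -7/4; -3/2; -1; 0 } → simplest -495/256
rrbrrrbrrrb: Left { -2; -31/16; -495/256 }, Right { -247/128; -123/64; -61/32; -15/8; -7/4; -3/2; -1; 0 } → simplest -989/512
rrbrrrbrrrbr: Left { -2; -31/16; -495/256 }, Right { -989/512; -247/128; -123/64; -61/32; -15/8; -7/4; -3/2; -1; 0 } → simplest -1979/1024
rrbrrrbrrrbrr: Left { -2; -31/16; -495/256 }, Right { -1979/1024; -989/512; -247/128; -123/64; -61/32; -15/8; -7/4; -3/2; -1; 0 } → simplest -3959/2048
rrbrrrbrrrbrrr: Left { -2; -31/16; -495/256 }, Right { -3959/2048; -1979/1024; -989/512; -247/128; -123/64; -61/32; -15/8; -7/4; -3/2; -1; 0 } → simplest -7919/4096

-7919/4096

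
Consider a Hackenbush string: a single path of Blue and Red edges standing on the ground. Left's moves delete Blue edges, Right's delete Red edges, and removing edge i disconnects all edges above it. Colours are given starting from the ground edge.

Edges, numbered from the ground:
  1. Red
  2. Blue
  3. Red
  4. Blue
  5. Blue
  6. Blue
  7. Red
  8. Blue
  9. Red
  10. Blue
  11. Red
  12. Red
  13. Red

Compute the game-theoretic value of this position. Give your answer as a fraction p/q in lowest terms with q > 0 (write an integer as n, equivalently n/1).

-2223/4096

1 of 13 · R · max L −∞ · min R 0 — -1
2 of 13 · RB · max L -1 · min R 0 — -1/2
3 of 13 · RBR · max L -1 · min R -1/2 — -3/4
4 of 13 · RBRB · max L -3/4 · min R -1/2 — -5/8
5 of 13 · RBRBB · max L -5/8 · min R -1/2 — -9/16
6 of 13 · RBRBBB · max L -9/16 · min R -1/2 — -17/32
7 of 13 · RBRBBBR · max L -9/16 · min R -17/32 — -35/64
8 of 13 · RBRBBBRB · max L -35/64 · min R -17/32 — -69/128
9 of 13 · RBRBBBRBR · max L -35/64 · min R -69/128 — -139/256
10 of 13 · RBRBBBRBRB · max L -139/256 · min R -69/128 — -277/512
11 of 13 · RBRBBBRBRBR · max L -139/256 · min R -277/512 — -555/1024
12 of 13 · RBRBBBRBRBRR · max L -139/256 · min R -555/1024 — -1111/2048
13 of 13 · RBRBBBRBRBRRR · max L -139/256 · min R -1111/2048 — -2223/4096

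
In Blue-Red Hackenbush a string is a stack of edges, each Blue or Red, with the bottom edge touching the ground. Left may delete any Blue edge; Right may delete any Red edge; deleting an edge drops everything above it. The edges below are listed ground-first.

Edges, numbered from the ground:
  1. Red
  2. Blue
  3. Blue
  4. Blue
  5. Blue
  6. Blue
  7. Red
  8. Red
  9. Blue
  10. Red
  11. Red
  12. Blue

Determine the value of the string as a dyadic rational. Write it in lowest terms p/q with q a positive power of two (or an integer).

Recurse on prefixes of the 12-edge string Red Blue Blue Blue Blue Blue Red Red Blue Red Red Blue:
edge 1 of 12 (Red): { (no moves) | 0 } ⇒ -1
edge 2 of 12 (Blue): { -1 | 0 } ⇒ -1/2
edge 3 of 12 (Blue): { -1; -1/2 | 0 } ⇒ -1/4
edge 4 of 12 (Blue): { -1; -1/2; -1/4 | 0 } ⇒ -1/8
edge 5 of 12 (Blue): { -1; -1/2; -1/4; -1/8 | 0 } ⇒ -1/16
edge 6 of 12 (Blue): { -1; -1/2; -1/4; -1/8; -1/16 | 0 } ⇒ -1/32
edge 7 of 12 (Red): { -1; -1/2; -1/4; -1/8; -1/16 | -1/32; 0 } ⇒ -3/64
edge 8 of 12 (Red): { -1; -1/2; -1/4; -1/8; -1/16 | -3/64; -1/32; 0 } ⇒ -7/128
edge 9 of 12 (Blue): { -1; -1/2; -1/4; -1/8; -1/16; -7/128 | -3/64; -1/32; 0 } ⇒ -13/256
edge 10 of 12 (Red): { -1; -1/2; -1/4; -1/8; -1/16; -7/128 | -13/256; -3/64; -1/32; 0 } ⇒ -27/512
edge 11 of 12 (Red): { -1; -1/2; -1/4; -1/8; -1/16; -7/128 | -27/512; -13/256; -3/64; -1/32; 0 } ⇒ -55/1024
edge 12 of 12 (Blue): { -1; -1/2; -1/4; -1/8; -1/16; -7/128; -55/1024 | -27/512; -13/256; -3/64; -1/32; 0 } ⇒ -109/2048

-109/2048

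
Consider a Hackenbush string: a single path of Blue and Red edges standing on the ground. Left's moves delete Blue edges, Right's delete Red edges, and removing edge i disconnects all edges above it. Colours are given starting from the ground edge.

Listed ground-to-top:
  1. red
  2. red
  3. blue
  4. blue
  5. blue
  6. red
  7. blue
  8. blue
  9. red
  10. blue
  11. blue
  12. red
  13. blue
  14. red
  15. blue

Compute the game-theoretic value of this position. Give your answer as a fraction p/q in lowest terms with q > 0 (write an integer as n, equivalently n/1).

Recurse on prefixes of the 15-edge string red red blue blue blue red blue blue red blue blue red blue red blue:
value_1 [r]  L=[·]  R=[0]  gives -1
value_2 [rr]  L=[·]  R=[-1 0]  gives -2
value_3 [rrb]  L=[-2]  R=[-1 0]  gives -3/2
value_4 [rrbb]  L=[-2 -3/2]  R=[-1 0]  gives -5/4
value_5 [rrbbb]  L=[-2 -3/2 -5/4]  R=[-1 0]  gives -9/8
value_6 [rrbbbr]  L=[-2 -3/2 -5/4]  R=[-9/8 -1 0]  gives -19/16
value_7 [rrbbbrb]  L=[-2 -3/2 -5/4 -19/16]  R=[-9/8 -1 0]  gives -37/32
value_8 [rrbbbrbb]  L=[-2 -3/2 -5/4 -19/16 -37/32]  R=[-9/8 -1 0]  gives -73/64
value_9 [rrbbbrbbr]  L=[-2 -3/2 -5/4 -19/16 -37/32]  R=[-73/64 -9/8 -1 0]  gives -147/128
value_10 [rrbbbrbbrb]  L=[-2 -3/2 -5/4 -19/16 -37/32 -147/128]  R=[-73/64 -9/8 -1 0]  gives -293/256
value_11 [rrbbbrbbrbb]  L=[-2 -3/2 -5/4 -19/16 -37/32 -147/128 -293/256]  R=[-73/64 -9/8 -1 0]  gives -585/512
value_12 [rrbbbrbbrbbr]  L=[-2 -3/2 -5/4 -19/16 -37/32 -147/128 -293/256]  R=[-585/512 -73/64 -9/8 -1 0]  gives -1171/1024
value_13 [rrbbbrbbrbbrb]  L=[-2 -3/2 -5/4 -19/16 -37/32 -147/128 -293/256 -1171/1024]  R=[-585/512 -73/64 -9/8 -1 0]  gives -2341/2048
value_14 [rrbbbrbbrbbrbr]  L=[-2 -3/2 -5/4 -19/16 -37/32 -147/128 -293/256 -1171/1024]  R=[-2341/2048 -585/512 -73/64 -9/8 -1 0]  gives -4683/4096
value_15 [rrbbbrbbrbbrbrb]  L=[-2 -3/2 -5/4 -19/16 -37/32 -147/128 -293/256 -1171/1024 -4683/4096]  R=[-2341/2048 -585/512 -73/64 -9/8 -1 0]  gives -9365/8192

-9365/8192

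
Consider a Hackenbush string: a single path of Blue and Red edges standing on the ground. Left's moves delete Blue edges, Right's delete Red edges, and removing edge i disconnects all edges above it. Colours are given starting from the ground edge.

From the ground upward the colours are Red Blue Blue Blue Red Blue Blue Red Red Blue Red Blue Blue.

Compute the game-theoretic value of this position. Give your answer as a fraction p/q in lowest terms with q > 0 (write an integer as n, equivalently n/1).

R: Left { (no moves) }, Right { 0 } — simplest -1
RB: Left { -1 }, Right { 0 } — simplest -1/2
RBB: Left { -1, -1/2 }, Right { 0 } — simplest -1/4
RBBB: Left { -1, -1/2, -1/4 }, Right { 0 } — simplest -1/8
RBBBR: Left { -1, -1/2, -1/4 }, Right { -1/8, 0 } — simplest -3/16
RBBBRB: Left { -1, -1/2, -1/4, -3/16 }, Right { -1/8, 0 } — simplest -5/32
RBBBRBB: Left { -1, -1/2, -1/4, -3/16, -5/32 }, Right { -1/8, 0 } — simplest -9/64
RBBBRBBR: Left { -1, -1/2, -1/4, -3/16, -5/32 }, Right { -9/64, -1/8, 0 } — simplest -19/128
RBBBRBBRR: Left { -1, -1/2, -1/4, -3/16, -5/32 }, Right { -19/128, -9/64, -1/8, 0 } — simplest -39/256
RBBBRBBRRB: Left { -1, -1/2, -1/4, -3/16, -5/32, -39/256 }, Right { -19/128, -9/64, -1/8, 0 } — simplest -77/512
RBBBRBBRRBR: Left { -1, -1/2, -1/4, -3/16, -5/32, -39/256 }, Right { -77/512, -19/128, -9/64, -1/8, 0 } — simplest -155/1024
RBBBRBBRRBRB: Left { -1, -1/2, -1/4, -3/16, -5/32, -39/256, -155/1024 }, Right { -77/512, -19/128, -9/64, -1/8, 0 } — simplest -309/2048
RBBBRBBRRBRBB: Left { -1, -1/2, -1/4, -3/16, -5/32, -39/256, -155/1024, -309/2048 }, Right { -77/512, -19/128, -9/64, -1/8, 0 } — simplest -617/4096

-617/4096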